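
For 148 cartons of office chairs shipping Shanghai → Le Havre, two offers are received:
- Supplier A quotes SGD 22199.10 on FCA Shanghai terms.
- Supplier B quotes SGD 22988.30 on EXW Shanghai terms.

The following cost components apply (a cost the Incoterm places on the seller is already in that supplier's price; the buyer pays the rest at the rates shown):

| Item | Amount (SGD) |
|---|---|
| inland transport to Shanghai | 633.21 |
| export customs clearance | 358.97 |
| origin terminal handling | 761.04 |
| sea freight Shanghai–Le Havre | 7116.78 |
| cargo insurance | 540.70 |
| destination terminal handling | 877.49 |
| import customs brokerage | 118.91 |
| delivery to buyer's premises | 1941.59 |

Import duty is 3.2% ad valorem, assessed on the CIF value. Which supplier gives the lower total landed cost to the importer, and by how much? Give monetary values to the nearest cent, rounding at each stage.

Supplier A is cheaper by SGD 1838.39

Supplier A (FCA):
CIF value = FCA price + origin terminal + freight + insurance = 22199.10 + 761.04 + 7116.78 + 540.70 = 30617.62
Import duty = 30617.62 × 3.2% = 979.76
Buyer bears (A): 761.04 + 7116.78 + 540.70 + 877.49 + 118.91 + 1941.59 = 11356.51
Landed cost (A) = invoice 22199.10 + 11356.51 + duty 979.76 = 34535.37
Supplier B (EXW):
CIF value = EXW price + inland to port + export clearance + origin terminal + freight + insurance = 22988.30 + 633.21 + 358.97 + 761.04 + 7116.78 + 540.70 = 32399.00
Import duty = 32399.00 × 3.2% = 1036.77
Buyer bears (B): 633.21 + 358.97 + 761.04 + 7116.78 + 540.70 + 877.49 + 118.91 + 1941.59 = 12348.69
Landed cost (B) = invoice 22988.30 + 12348.69 + duty 1036.77 = 36373.76
Difference = |34535.37 − 36373.76| = 1838.39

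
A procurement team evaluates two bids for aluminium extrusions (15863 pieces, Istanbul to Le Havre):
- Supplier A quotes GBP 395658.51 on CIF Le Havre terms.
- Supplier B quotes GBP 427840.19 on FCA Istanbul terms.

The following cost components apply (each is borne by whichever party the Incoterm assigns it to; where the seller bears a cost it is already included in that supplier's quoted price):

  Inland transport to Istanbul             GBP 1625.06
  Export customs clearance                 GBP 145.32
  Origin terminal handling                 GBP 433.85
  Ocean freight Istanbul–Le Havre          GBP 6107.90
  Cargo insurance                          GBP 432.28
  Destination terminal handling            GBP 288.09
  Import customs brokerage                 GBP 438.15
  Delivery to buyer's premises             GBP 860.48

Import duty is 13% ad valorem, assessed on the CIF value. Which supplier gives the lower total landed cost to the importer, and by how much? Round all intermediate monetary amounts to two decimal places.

Supplier A (CIF):
The CIF price already equals the CIF value: 395658.51
Import duty = 395658.51 × 13% = 51435.61
Buyer bears (A): 288.09 + 438.15 + 860.48 = 1586.72
Landed cost (A) = invoice 395658.51 + 1586.72 + duty 51435.61 = 448680.84
Supplier B (FCA):
CIF value = FCA price + origin terminal + freight + insurance = 427840.19 + 433.85 + 6107.90 + 432.28 = 434814.22
Import duty = 434814.22 × 13% = 56525.85
Buyer bears (B): 433.85 + 6107.90 + 432.28 + 288.09 + 438.15 + 860.48 = 8560.75
Landed cost (B) = invoice 427840.19 + 8560.75 + duty 56525.85 = 492926.79
Difference = |448680.84 − 492926.79| = 44245.95

Supplier A is cheaper by GBP 44245.95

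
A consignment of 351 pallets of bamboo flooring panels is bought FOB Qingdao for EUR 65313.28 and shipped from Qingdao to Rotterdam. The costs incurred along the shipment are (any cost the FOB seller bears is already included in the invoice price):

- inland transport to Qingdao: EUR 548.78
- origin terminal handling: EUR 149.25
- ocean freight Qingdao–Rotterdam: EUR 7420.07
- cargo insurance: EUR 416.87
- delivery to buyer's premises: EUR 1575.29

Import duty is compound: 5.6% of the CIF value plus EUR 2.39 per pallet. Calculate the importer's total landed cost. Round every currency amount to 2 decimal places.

FOB: the seller bears costs until goods are on board at the origin port; the buyer bears freight, insurance and all costs thereafter.
Already in the invoice (seller's account under FOB): inland to port, origin terminal — exclude.
CIF value = FOB price + freight + insurance = 65313.28 + 7420.07 + 416.87 = 73150.22
Ad valorem component: 73150.22 × 5.6% = 4096.41
Specific component: 351 × 2.39 = 838.89
Import duty = 4096.41 + 838.89 = 4935.30
Buyer bears: freight 7420.07 + insurance 416.87 + delivery 1575.29 + duty 4935.30 = 14347.53
Landed cost = invoice 65313.28 + 14347.53 = 79660.81

Total landed cost: EUR 79660.81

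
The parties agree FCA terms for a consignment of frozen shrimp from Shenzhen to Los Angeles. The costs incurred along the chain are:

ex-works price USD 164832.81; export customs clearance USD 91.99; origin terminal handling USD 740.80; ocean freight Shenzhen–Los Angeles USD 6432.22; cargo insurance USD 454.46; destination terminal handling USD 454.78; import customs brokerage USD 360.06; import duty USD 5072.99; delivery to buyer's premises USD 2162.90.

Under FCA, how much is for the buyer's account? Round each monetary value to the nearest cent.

FCA: the seller delivers export-cleared goods to the carrier; the buyer bears costs from that point.
Seller's account: goods 164832.81 + export clearance 91.99 = 164924.80
Buyer's account: origin terminal 740.80 + freight 6432.22 + insurance 454.46 + destination terminal 454.78 + brokerage 360.06 + duty 5072.99 + delivery 2162.90 = 15678.21

Buyer's account: USD 15678.21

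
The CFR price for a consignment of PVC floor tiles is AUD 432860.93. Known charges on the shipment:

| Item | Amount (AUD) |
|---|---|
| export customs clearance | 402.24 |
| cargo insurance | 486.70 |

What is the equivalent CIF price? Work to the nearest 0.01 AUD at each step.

Not relevant to the conversion: export clearance — on the seller under both CFR and CIF; already in the CFR price and stays in the CIF price.
From CFR to CIF, the seller additionally bears: insurance.
CIF price = 432860.93 + 486.70 = 433347.63

CIF price: AUD 433347.63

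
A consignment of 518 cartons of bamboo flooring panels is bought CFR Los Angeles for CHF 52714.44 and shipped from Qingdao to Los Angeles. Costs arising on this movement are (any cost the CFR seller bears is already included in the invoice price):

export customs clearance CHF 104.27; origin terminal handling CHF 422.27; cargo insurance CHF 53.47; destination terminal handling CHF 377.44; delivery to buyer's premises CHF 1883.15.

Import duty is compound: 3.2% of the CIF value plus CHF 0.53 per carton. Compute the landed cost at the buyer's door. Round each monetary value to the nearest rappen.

CFR: the seller pays costs through ocean freight to the destination port, but not insurance.
Already in the invoice (seller's account under CFR): export clearance, origin terminal — exclude.
CIF value = CFR price + insurance = 52714.44 + 53.47 = 52767.91
Ad valorem component: 52767.91 × 3.2% = 1688.57
Specific component: 518 × 0.53 = 274.54
Import duty = 1688.57 + 274.54 = 1963.11
Buyer bears: insurance 53.47 + destination terminal 377.44 + delivery 1883.15 + duty 1963.11 = 4277.17
Landed cost = invoice 52714.44 + 4277.17 = 56991.61

Total landed cost: CHF 56991.61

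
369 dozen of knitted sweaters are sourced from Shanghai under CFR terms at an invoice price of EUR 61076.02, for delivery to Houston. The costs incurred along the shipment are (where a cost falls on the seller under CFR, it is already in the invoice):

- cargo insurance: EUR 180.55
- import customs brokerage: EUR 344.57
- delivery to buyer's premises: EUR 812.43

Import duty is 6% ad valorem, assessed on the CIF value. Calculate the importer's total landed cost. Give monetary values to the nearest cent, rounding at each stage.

Total landed cost: EUR 66088.96

CFR: the seller pays costs through ocean freight to the destination port, but not insurance.
CIF value = CFR price + insurance = 61076.02 + 180.55 = 61256.57
Import duty = 61256.57 × 6% = 3675.39
Buyer bears: insurance 180.55 + brokerage 344.57 + delivery 812.43 + duty 3675.39 = 5012.94
Landed cost = invoice 61076.02 + 5012.94 = 66088.96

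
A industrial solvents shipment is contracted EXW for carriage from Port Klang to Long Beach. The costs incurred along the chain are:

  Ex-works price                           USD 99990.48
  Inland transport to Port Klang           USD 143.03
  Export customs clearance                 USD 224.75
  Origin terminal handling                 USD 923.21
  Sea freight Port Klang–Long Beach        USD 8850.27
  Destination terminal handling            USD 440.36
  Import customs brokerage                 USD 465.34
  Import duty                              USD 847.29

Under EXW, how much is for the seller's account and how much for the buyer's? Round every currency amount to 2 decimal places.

EXW: the seller makes goods available at their premises; the buyer bears all onward costs.
Seller's account: goods 99990.48 = 99990.48
Buyer's account: inland to port 143.03 + export clearance 224.75 + origin terminal 923.21 + freight 8850.27 + destination terminal 440.36 + brokerage 465.34 + duty 847.29 = 11894.25

Seller: USD 99990.48; buyer: USD 11894.25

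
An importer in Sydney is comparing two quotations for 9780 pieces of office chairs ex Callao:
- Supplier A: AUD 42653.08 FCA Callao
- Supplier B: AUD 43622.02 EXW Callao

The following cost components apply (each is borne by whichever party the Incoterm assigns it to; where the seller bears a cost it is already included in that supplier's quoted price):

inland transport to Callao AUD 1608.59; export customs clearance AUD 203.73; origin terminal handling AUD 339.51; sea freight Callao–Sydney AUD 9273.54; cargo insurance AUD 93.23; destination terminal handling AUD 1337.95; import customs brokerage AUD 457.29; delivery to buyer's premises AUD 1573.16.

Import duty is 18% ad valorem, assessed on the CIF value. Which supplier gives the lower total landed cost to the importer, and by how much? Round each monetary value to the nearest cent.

Supplier A is cheaper by AUD 3281.89

Supplier A (FCA):
CIF value = FCA price + origin terminal + freight + insurance = 42653.08 + 339.51 + 9273.54 + 93.23 = 52359.36
Import duty = 52359.36 × 18% = 9424.68
Buyer bears (A): 339.51 + 9273.54 + 93.23 + 1337.95 + 457.29 + 1573.16 = 13074.68
Landed cost (A) = invoice 42653.08 + 13074.68 + duty 9424.68 = 65152.44
Supplier B (EXW):
CIF value = EXW price + inland to port + export clearance + origin terminal + freight + insurance = 43622.02 + 1608.59 + 203.73 + 339.51 + 9273.54 + 93.23 = 55140.62
Import duty = 55140.62 × 18% = 9925.31
Buyer bears (B): 1608.59 + 203.73 + 339.51 + 9273.54 + 93.23 + 1337.95 + 457.29 + 1573.16 = 14887.00
Landed cost (B) = invoice 43622.02 + 14887.00 + duty 9925.31 = 68434.33
Difference = |65152.44 − 68434.33| = 3281.89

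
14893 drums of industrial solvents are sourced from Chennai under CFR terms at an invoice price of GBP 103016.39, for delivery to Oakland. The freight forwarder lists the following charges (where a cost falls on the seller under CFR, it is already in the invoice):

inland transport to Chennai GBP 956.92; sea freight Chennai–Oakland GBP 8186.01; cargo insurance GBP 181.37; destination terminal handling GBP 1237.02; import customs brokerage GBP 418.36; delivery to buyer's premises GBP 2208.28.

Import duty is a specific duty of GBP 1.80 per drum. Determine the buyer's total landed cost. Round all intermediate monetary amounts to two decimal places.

CFR: the seller pays costs through ocean freight to the destination port, but not insurance.
Already in the invoice (seller's account under CFR): inland to port, freight — exclude.
CIF value = CFR price + insurance = 103016.39 + 181.37 = 103197.76
Import duty = 14893 × 1.80 = 26807.40
Buyer bears: insurance 181.37 + destination terminal 1237.02 + brokerage 418.36 + delivery 2208.28 + duty 26807.40 = 30852.43
Landed cost = invoice 103016.39 + 30852.43 = 133868.82

Total landed cost: GBP 133868.82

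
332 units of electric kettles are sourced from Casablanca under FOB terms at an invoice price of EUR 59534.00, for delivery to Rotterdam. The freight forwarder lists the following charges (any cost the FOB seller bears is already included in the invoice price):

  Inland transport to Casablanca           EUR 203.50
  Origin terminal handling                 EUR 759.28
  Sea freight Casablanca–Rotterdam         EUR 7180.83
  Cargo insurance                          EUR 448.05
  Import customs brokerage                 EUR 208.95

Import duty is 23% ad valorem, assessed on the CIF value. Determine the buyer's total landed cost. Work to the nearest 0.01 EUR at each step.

FOB: the seller bears costs until goods are on board at the origin port; the buyer bears freight, insurance and all costs thereafter.
Already in the invoice (seller's account under FOB): inland to port, origin terminal — exclude.
CIF value = FOB price + freight + insurance = 59534.00 + 7180.83 + 448.05 = 67162.88
Import duty = 67162.88 × 23% = 15447.46
Buyer bears: freight 7180.83 + insurance 448.05 + brokerage 208.95 + duty 15447.46 = 23285.29
Landed cost = invoice 59534.00 + 23285.29 = 82819.29

Total landed cost: EUR 82819.29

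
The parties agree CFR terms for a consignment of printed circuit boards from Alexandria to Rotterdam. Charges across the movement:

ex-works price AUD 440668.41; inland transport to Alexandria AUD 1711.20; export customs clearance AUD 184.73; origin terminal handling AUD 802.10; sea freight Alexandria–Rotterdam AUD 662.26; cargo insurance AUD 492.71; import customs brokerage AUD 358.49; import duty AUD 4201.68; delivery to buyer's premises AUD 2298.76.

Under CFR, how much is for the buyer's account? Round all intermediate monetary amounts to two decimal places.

Buyer's account: AUD 7351.64

CFR: the seller pays costs through ocean freight to the destination port, but not insurance.
Seller's account: goods 440668.41 + inland to port 1711.20 + export clearance 184.73 + origin terminal 802.10 + freight 662.26 = 444028.70
Buyer's account: insurance 492.71 + brokerage 358.49 + duty 4201.68 + delivery 2298.76 = 7351.64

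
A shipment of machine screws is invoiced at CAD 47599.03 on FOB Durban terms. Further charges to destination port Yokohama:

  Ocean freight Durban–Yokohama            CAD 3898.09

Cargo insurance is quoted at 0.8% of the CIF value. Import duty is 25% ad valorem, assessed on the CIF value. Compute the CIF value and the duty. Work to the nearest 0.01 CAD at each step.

Let C be the CIF value. C = FOB price + freight + 0.8% × C
C − 0.8% × C = 47599.03 + 3898.09
0.992 × C = 51497.12
C = 51497.12 / 0.992 = 51912.42
Insurance premium = 0.8% × 51912.42 = 415.30
Import duty = 51912.42 × 25% = 12978.11

CIF value: CAD 51912.42; import duty: CAD 12978.11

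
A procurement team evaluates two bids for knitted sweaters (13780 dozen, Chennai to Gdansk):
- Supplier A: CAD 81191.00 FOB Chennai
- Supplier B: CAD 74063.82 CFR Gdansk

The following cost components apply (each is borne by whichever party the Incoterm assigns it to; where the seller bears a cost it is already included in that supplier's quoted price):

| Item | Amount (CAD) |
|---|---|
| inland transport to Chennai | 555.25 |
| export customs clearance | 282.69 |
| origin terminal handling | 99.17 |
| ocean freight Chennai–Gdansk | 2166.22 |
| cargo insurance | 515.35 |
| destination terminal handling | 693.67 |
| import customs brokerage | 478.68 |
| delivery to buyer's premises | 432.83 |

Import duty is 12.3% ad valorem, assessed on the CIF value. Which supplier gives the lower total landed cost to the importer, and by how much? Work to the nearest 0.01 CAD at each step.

Supplier A (FOB):
CIF value = FOB price + freight + insurance = 81191.00 + 2166.22 + 515.35 = 83872.57
Import duty = 83872.57 × 12.3% = 10316.33
Buyer bears (A): 2166.22 + 515.35 + 693.67 + 478.68 + 432.83 = 4286.75
Landed cost (A) = invoice 81191.00 + 4286.75 + duty 10316.33 = 95794.08
Supplier B (CFR):
CIF value = CFR price + insurance = 74063.82 + 515.35 = 74579.17
Import duty = 74579.17 × 12.3% = 9173.24
Buyer bears (B): 515.35 + 693.67 + 478.68 + 432.83 = 2120.53
Landed cost (B) = invoice 74063.82 + 2120.53 + duty 9173.24 = 85357.59
Difference = |95794.08 − 85357.59| = 10436.49

Supplier B is cheaper by CAD 10436.49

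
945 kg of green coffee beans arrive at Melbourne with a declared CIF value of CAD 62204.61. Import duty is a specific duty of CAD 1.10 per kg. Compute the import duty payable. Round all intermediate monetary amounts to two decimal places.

Import duty: CAD 1039.50

Import duty = 945 × 1.10 = 1039.50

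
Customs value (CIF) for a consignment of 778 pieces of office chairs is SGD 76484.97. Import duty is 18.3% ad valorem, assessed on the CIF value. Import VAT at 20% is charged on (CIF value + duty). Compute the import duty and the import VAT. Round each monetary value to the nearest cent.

Import duty = 76484.97 × 18.3% = 13996.75
VAT base = CIF + duty = 76484.97 + 13996.75 = 90481.72
Import VAT = 90481.72 × 20% = 18096.34

Import duty: SGD 13996.75; import VAT: SGD 18096.34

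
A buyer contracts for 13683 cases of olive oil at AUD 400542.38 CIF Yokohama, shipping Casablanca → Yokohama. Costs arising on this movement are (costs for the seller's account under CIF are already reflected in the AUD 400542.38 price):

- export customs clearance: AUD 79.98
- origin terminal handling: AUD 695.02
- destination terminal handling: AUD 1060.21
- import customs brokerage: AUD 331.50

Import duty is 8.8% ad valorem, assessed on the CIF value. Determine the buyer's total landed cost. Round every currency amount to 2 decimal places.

CIF: the seller pays costs through ocean freight and marine insurance to the destination port.
Already in the invoice (seller's account under CIF): export clearance, origin terminal — exclude.
The CIF price already equals the CIF value: 400542.38
Import duty = 400542.38 × 8.8% = 35247.73
Buyer bears: destination terminal 1060.21 + brokerage 331.50 + duty 35247.73 = 36639.44
Landed cost = invoice 400542.38 + 36639.44 = 437181.82

Total landed cost: AUD 437181.82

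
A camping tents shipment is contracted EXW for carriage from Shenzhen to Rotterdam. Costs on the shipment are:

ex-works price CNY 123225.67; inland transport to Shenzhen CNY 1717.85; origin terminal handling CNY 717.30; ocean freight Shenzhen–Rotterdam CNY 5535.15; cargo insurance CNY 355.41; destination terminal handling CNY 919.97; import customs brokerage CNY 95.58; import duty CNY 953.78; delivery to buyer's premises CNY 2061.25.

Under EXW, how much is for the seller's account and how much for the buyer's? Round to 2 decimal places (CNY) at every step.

Seller: CNY 123225.67; buyer: CNY 12356.29

EXW: the seller makes goods available at their premises; the buyer bears all onward costs.
Seller's account: goods 123225.67 = 123225.67
Buyer's account: inland to port 1717.85 + origin terminal 717.30 + freight 5535.15 + insurance 355.41 + destination terminal 919.97 + brokerage 95.58 + duty 953.78 + delivery 2061.25 = 12356.29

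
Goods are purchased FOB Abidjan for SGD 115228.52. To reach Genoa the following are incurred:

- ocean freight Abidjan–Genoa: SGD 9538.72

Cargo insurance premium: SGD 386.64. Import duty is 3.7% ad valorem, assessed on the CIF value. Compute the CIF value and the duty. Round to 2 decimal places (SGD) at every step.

CIF value: SGD 125153.88; import duty: SGD 4630.69

CIF = FOB price + freight + insurance
CIF = 115228.52 + 9538.72 + 386.64 = 125153.88
Import duty = 125153.88 × 3.7% = 4630.69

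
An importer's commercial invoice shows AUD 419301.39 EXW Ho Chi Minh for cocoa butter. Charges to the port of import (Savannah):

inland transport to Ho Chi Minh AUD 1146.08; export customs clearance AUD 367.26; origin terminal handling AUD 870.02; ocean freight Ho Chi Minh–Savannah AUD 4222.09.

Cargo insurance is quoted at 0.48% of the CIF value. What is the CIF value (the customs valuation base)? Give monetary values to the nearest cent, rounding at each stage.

CIF value: AUD 427961.05

Let C be the CIF value. C = EXW price + pre-shipment costs + freight + 0.48% × C
C − 0.48% × C = 419301.39 + 1146.08 + 367.26 + 870.02 + 4222.09
0.9952 × C = 425906.84
C = 425906.84 / 0.9952 = 427961.05
Insurance premium = 0.48% × 427961.05 = 2054.21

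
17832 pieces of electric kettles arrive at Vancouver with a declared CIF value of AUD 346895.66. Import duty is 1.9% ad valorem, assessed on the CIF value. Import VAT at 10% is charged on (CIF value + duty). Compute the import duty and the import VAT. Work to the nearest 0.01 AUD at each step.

Import duty: AUD 6591.02; import VAT: AUD 35348.67

Import duty = 346895.66 × 1.9% = 6591.02
VAT base = CIF + duty = 346895.66 + 6591.02 = 353486.68
Import VAT = 353486.68 × 10% = 35348.67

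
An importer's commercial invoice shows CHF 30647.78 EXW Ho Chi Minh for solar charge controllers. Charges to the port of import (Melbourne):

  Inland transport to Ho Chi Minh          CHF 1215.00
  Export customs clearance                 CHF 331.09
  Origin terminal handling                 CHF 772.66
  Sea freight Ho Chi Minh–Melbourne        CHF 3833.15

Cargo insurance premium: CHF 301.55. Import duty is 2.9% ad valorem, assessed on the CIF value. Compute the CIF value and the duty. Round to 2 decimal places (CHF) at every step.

CIF = EXW price + pre-shipment costs + freight + insurance
CIF = 30647.78 + 1215.00 + 331.09 + 772.66 + 3833.15 + 301.55 = 37101.23
Import duty = 37101.23 × 2.9% = 1075.94

CIF value: CHF 37101.23; import duty: CHF 1075.94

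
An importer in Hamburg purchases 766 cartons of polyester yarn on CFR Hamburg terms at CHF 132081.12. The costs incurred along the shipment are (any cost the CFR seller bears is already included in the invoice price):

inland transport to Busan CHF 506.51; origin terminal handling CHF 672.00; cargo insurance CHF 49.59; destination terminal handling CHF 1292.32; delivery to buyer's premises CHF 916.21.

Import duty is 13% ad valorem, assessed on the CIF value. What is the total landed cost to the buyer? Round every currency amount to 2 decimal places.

Total landed cost: CHF 151516.23

CFR: the seller pays costs through ocean freight to the destination port, but not insurance.
Already in the invoice (seller's account under CFR): inland to port, origin terminal — exclude.
CIF value = CFR price + insurance = 132081.12 + 49.59 = 132130.71
Import duty = 132130.71 × 13% = 17176.99
Buyer bears: insurance 49.59 + destination terminal 1292.32 + delivery 916.21 + duty 17176.99 = 19435.11
Landed cost = invoice 132081.12 + 19435.11 = 151516.23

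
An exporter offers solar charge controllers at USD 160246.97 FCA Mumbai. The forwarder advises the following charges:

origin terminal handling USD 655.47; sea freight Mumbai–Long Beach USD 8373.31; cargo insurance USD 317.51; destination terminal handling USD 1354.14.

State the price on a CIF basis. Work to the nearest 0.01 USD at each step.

CIF price: USD 169593.26

Not relevant to the conversion: destination terminal — on the buyer under both terms; not part of either seller's price.
From FCA to CIF, the seller additionally bears: origin terminal, freight, insurance.
CIF price = 160246.97 + 655.47 + 8373.31 + 317.51 = 169593.26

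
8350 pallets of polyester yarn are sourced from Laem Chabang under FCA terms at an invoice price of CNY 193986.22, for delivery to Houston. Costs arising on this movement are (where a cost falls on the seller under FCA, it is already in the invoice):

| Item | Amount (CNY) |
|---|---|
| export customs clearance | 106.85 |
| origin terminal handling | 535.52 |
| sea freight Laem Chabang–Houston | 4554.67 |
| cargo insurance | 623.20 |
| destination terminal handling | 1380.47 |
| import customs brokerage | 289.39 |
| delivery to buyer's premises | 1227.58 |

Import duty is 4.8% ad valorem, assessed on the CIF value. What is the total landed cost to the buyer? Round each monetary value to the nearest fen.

Total landed cost: CNY 212182.63

FCA: the seller delivers export-cleared goods to the carrier; the buyer bears costs from that point.
Already in the invoice (seller's account under FCA): export clearance — exclude.
CIF value = FCA price + origin terminal + freight + insurance = 193986.22 + 535.52 + 4554.67 + 623.20 = 199699.61
Import duty = 199699.61 × 4.8% = 9585.58
Buyer bears: origin terminal 535.52 + freight 4554.67 + insurance 623.20 + destination terminal 1380.47 + brokerage 289.39 + delivery 1227.58 + duty 9585.58 = 18196.41
Landed cost = invoice 193986.22 + 18196.41 = 212182.63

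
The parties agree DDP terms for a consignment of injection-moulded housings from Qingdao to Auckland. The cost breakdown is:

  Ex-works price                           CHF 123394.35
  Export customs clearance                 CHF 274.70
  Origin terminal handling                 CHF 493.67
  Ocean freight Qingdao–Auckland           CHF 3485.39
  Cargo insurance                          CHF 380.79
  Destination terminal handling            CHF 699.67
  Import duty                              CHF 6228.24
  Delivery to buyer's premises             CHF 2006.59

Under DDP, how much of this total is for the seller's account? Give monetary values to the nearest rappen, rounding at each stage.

Seller's account: CHF 136963.40

DDP: the seller bears all costs including import duty.
Seller's account: goods 123394.35 + export clearance 274.70 + origin terminal 493.67 + freight 3485.39 + insurance 380.79 + destination terminal 699.67 + duty 6228.24 + delivery 2006.59 = 136963.40
Buyer's account: 0.00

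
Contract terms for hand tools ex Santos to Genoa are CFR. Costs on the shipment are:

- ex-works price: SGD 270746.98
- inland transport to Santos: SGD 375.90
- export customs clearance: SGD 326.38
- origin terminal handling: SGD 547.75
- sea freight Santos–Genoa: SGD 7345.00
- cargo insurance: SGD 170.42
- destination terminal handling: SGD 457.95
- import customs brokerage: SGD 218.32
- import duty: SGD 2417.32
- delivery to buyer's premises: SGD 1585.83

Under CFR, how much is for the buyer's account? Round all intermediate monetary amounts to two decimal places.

Buyer's account: SGD 4849.84

CFR: the seller pays costs through ocean freight to the destination port, but not insurance.
Seller's account: goods 270746.98 + inland to port 375.90 + export clearance 326.38 + origin terminal 547.75 + freight 7345.00 = 279342.01
Buyer's account: insurance 170.42 + destination terminal 457.95 + brokerage 218.32 + duty 2417.32 + delivery 1585.83 = 4849.84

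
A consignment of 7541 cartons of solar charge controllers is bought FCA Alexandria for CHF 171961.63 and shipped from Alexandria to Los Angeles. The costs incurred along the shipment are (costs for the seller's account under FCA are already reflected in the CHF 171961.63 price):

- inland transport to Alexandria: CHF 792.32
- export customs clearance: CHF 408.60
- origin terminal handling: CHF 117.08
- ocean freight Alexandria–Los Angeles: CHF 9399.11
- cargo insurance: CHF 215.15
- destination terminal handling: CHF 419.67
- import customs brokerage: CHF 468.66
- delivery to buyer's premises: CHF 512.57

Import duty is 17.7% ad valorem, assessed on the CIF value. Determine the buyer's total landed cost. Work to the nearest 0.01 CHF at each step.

Total landed cost: CHF 215253.53

FCA: the seller delivers export-cleared goods to the carrier; the buyer bears costs from that point.
Already in the invoice (seller's account under FCA): inland to port, export clearance — exclude.
CIF value = FCA price + origin terminal + freight + insurance = 171961.63 + 117.08 + 9399.11 + 215.15 = 181692.97
Import duty = 181692.97 × 17.7% = 32159.66
Buyer bears: origin terminal 117.08 + freight 9399.11 + insurance 215.15 + destination terminal 419.67 + brokerage 468.66 + delivery 512.57 + duty 32159.66 = 43291.90
Landed cost = invoice 171961.63 + 43291.90 = 215253.53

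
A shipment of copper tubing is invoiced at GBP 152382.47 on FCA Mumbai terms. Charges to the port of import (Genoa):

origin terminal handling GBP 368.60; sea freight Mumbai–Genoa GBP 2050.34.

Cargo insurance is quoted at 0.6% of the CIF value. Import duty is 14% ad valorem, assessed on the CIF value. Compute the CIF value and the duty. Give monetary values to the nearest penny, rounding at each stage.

Let C be the CIF value. C = FCA price + pre-shipment costs + freight + 0.6% × C
C − 0.6% × C = 152382.47 + 368.60 + 2050.34
0.994 × C = 154801.41
C = 154801.41 / 0.994 = 155735.82
Insurance premium = 0.6% × 155735.82 = 934.41
Import duty = 155735.82 × 14% = 21803.01

CIF value: GBP 155735.82; import duty: GBP 21803.01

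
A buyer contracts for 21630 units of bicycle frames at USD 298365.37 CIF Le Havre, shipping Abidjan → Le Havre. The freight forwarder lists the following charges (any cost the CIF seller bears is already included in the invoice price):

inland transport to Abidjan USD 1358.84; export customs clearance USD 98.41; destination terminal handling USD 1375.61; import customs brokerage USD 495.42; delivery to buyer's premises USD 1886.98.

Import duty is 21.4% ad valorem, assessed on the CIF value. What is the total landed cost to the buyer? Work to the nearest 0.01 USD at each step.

Total landed cost: USD 365973.57

CIF: the seller pays costs through ocean freight and marine insurance to the destination port.
Already in the invoice (seller's account under CIF): inland to port, export clearance — exclude.
The CIF price already equals the CIF value: 298365.37
Import duty = 298365.37 × 21.4% = 63850.19
Buyer bears: destination terminal 1375.61 + brokerage 495.42 + delivery 1886.98 + duty 63850.19 = 67608.20
Landed cost = invoice 298365.37 + 67608.20 = 365973.57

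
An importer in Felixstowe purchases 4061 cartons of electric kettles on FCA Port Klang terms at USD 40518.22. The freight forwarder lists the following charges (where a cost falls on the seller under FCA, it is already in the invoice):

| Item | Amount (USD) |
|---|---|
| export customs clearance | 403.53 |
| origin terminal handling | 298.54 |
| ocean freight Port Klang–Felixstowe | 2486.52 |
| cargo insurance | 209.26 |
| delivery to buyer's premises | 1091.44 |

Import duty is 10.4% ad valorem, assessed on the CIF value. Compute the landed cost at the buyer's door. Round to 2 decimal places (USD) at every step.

Total landed cost: USD 49129.28

FCA: the seller delivers export-cleared goods to the carrier; the buyer bears costs from that point.
Already in the invoice (seller's account under FCA): export clearance — exclude.
CIF value = FCA price + origin terminal + freight + insurance = 40518.22 + 298.54 + 2486.52 + 209.26 = 43512.54
Import duty = 43512.54 × 10.4% = 4525.30
Buyer bears: origin terminal 298.54 + freight 2486.52 + insurance 209.26 + delivery 1091.44 + duty 4525.30 = 8611.06
Landed cost = invoice 40518.22 + 8611.06 = 49129.28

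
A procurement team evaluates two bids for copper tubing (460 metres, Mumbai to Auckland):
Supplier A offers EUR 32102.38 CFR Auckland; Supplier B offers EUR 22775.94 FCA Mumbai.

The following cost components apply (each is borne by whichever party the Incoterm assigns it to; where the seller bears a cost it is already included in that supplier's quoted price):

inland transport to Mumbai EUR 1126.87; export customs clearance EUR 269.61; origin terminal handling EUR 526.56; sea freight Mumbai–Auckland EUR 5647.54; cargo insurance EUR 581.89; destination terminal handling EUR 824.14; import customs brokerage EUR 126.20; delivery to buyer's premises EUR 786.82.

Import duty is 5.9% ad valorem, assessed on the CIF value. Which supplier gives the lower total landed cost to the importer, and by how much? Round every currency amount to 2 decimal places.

Supplier B is cheaper by EUR 3338.33

Supplier A (CFR):
CIF value = CFR price + insurance = 32102.38 + 581.89 = 32684.27
Import duty = 32684.27 × 5.9% = 1928.37
Buyer bears (A): 581.89 + 824.14 + 126.20 + 786.82 = 2319.05
Landed cost (A) = invoice 32102.38 + 2319.05 + duty 1928.37 = 36349.80
Supplier B (FCA):
CIF value = FCA price + origin terminal + freight + insurance = 22775.94 + 526.56 + 5647.54 + 581.89 = 29531.93
Import duty = 29531.93 × 5.9% = 1742.38
Buyer bears (B): 526.56 + 5647.54 + 581.89 + 824.14 + 126.20 + 786.82 = 8493.15
Landed cost (B) = invoice 22775.94 + 8493.15 + duty 1742.38 = 33011.47
Difference = |36349.80 − 33011.47| = 3338.33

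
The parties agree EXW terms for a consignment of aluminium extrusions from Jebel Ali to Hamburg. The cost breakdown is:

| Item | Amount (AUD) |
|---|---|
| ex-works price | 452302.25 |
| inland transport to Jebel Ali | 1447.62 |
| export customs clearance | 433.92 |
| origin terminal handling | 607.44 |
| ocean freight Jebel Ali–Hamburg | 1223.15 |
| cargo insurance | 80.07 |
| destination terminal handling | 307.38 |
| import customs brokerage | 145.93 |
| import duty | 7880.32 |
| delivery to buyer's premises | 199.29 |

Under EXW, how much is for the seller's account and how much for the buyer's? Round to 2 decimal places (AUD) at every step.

EXW: the seller makes goods available at their premises; the buyer bears all onward costs.
Seller's account: goods 452302.25 = 452302.25
Buyer's account: inland to port 1447.62 + export clearance 433.92 + origin terminal 607.44 + freight 1223.15 + insurance 80.07 + destination terminal 307.38 + brokerage 145.93 + duty 7880.32 + delivery 199.29 = 12325.12

Seller: AUD 452302.25; buyer: AUD 12325.12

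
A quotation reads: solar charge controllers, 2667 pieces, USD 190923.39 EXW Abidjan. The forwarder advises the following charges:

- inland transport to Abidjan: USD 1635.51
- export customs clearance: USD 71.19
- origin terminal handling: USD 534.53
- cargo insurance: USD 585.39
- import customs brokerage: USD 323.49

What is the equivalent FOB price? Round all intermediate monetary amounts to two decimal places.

FOB price: USD 193164.62

Not relevant to the conversion: brokerage, insurance — on the buyer under both terms; not part of either seller's price.
From EXW to FOB, the seller additionally bears: inland to port, export clearance, origin terminal.
FOB price = 190923.39 + 1635.51 + 71.19 + 534.53 = 193164.62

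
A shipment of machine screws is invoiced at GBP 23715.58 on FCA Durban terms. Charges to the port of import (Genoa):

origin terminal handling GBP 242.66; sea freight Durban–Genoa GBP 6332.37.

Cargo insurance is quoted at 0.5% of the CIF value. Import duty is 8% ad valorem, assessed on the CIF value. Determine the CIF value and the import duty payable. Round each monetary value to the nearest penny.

Let C be the CIF value. C = FCA price + pre-shipment costs + freight + 0.5% × C
C − 0.5% × C = 23715.58 + 242.66 + 6332.37
0.995 × C = 30290.61
C = 30290.61 / 0.995 = 30442.82
Insurance premium = 0.5% × 30442.82 = 152.21
Import duty = 30442.82 × 8% = 2435.43

CIF value: GBP 30442.82; import duty: GBP 2435.43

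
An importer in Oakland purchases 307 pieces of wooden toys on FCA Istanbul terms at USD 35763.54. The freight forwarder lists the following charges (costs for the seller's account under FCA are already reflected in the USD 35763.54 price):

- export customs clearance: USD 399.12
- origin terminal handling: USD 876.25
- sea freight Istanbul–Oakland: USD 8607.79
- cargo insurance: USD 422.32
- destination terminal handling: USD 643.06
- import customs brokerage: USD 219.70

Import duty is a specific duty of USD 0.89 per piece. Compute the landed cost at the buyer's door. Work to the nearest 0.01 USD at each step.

Total landed cost: USD 46805.89

FCA: the seller delivers export-cleared goods to the carrier; the buyer bears costs from that point.
Already in the invoice (seller's account under FCA): export clearance — exclude.
CIF value = FCA price + origin terminal + freight + insurance = 35763.54 + 876.25 + 8607.79 + 422.32 = 45669.90
Import duty = 307 × 0.89 = 273.23
Buyer bears: origin terminal 876.25 + freight 8607.79 + insurance 422.32 + destination terminal 643.06 + brokerage 219.70 + duty 273.23 = 11042.35
Landed cost = invoice 35763.54 + 11042.35 = 46805.89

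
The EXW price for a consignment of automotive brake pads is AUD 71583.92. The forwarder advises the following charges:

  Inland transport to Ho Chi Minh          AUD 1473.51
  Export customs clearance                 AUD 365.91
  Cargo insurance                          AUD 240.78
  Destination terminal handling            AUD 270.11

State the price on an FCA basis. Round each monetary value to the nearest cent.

FCA price: AUD 73423.34

Not relevant to the conversion: destination terminal, insurance — on the buyer under both terms; not part of either seller's price.
From EXW to FCA, the seller additionally bears: inland to port, export clearance.
FCA price = 71583.92 + 1473.51 + 365.91 = 73423.34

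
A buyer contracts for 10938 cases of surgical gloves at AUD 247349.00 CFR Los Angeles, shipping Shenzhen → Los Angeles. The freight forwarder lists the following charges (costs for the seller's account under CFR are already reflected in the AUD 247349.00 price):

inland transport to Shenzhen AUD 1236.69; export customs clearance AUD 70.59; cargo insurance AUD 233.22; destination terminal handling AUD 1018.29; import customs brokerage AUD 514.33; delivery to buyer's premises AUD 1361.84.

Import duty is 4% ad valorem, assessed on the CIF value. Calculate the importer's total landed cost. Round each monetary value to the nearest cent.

Total landed cost: AUD 260379.97

CFR: the seller pays costs through ocean freight to the destination port, but not insurance.
Already in the invoice (seller's account under CFR): inland to port, export clearance — exclude.
CIF value = CFR price + insurance = 247349.00 + 233.22 = 247582.22
Import duty = 247582.22 × 4% = 9903.29
Buyer bears: insurance 233.22 + destination terminal 1018.29 + brokerage 514.33 + delivery 1361.84 + duty 9903.29 = 13030.97
Landed cost = invoice 247349.00 + 13030.97 = 260379.97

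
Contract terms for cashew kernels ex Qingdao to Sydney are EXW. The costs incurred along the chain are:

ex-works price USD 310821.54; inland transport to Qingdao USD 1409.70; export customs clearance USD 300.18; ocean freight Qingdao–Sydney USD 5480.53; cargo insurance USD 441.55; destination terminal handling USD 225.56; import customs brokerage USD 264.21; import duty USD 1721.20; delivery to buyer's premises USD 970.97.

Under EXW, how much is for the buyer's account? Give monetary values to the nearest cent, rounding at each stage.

EXW: the seller makes goods available at their premises; the buyer bears all onward costs.
Seller's account: goods 310821.54 = 310821.54
Buyer's account: inland to port 1409.70 + export clearance 300.18 + freight 5480.53 + insurance 441.55 + destination terminal 225.56 + brokerage 264.21 + duty 1721.20 + delivery 970.97 = 10813.90

Buyer's account: USD 10813.90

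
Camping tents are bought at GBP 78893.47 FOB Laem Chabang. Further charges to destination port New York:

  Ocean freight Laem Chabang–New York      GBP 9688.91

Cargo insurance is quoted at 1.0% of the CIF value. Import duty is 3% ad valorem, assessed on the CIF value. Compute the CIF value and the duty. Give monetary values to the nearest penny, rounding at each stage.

CIF value: GBP 89477.15; import duty: GBP 2684.31

Let C be the CIF value. C = FOB price + freight + 1.0% × C
C − 1.0% × C = 78893.47 + 9688.91
0.99 × C = 88582.38
C = 88582.38 / 0.99 = 89477.15
Insurance premium = 1.0% × 89477.15 = 894.77
Import duty = 89477.15 × 3% = 2684.31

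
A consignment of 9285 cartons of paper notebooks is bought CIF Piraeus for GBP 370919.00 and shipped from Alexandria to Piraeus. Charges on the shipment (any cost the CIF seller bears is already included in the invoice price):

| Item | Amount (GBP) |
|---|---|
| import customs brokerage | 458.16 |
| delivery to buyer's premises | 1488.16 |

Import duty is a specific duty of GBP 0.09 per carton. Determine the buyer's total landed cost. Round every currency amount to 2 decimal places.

Total landed cost: GBP 373700.97

CIF: the seller pays costs through ocean freight and marine insurance to the destination port.
The CIF price already equals the CIF value: 370919.00
Import duty = 9285 × 0.09 = 835.65
Buyer bears: brokerage 458.16 + delivery 1488.16 + duty 835.65 = 2781.97
Landed cost = invoice 370919.00 + 2781.97 = 373700.97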